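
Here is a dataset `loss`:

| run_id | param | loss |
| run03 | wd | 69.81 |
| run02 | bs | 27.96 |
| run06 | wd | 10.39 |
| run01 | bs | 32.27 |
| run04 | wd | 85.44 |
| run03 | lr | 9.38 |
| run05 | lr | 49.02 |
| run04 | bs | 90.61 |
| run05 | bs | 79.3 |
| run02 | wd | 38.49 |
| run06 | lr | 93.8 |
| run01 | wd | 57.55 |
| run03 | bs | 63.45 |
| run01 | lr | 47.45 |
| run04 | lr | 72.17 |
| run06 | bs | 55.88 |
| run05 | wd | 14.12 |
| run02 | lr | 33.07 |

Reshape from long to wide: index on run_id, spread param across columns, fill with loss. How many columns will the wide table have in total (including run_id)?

4

1 column for run_id plus 3 distinct param values → 4 columns.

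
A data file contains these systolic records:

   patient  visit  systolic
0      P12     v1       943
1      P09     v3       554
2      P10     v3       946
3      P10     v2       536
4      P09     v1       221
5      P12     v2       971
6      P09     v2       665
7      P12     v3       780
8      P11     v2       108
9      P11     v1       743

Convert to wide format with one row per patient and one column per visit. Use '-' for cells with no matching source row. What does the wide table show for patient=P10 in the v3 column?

The long row with patient=P10, visit=v3 has systolic=946.

946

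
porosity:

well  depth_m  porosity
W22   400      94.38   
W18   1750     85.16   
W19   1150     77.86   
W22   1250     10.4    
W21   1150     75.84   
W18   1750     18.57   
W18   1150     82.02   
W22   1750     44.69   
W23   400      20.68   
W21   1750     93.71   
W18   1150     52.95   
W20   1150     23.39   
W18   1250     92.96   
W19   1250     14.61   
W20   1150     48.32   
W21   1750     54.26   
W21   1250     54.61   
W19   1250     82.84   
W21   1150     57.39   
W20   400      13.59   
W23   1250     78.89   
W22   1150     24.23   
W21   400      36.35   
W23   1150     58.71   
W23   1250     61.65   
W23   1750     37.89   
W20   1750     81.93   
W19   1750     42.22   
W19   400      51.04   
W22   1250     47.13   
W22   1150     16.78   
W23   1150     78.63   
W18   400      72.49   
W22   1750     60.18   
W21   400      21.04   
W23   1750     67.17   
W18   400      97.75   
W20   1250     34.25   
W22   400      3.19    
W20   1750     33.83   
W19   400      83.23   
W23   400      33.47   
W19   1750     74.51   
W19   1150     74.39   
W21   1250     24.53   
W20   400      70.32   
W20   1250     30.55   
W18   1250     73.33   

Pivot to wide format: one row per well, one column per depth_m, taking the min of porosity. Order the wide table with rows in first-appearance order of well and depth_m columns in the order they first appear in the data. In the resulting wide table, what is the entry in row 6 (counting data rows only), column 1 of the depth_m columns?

With rows in first-appearance order of well, row 6 is well=W20. depth_m columns in first-appearance order: 400, 1750, 1150, 1250; column 1 is 400.
Long rows with well=W20, depth_m=400: min(13.59, 70.32) = 13.59.

13.59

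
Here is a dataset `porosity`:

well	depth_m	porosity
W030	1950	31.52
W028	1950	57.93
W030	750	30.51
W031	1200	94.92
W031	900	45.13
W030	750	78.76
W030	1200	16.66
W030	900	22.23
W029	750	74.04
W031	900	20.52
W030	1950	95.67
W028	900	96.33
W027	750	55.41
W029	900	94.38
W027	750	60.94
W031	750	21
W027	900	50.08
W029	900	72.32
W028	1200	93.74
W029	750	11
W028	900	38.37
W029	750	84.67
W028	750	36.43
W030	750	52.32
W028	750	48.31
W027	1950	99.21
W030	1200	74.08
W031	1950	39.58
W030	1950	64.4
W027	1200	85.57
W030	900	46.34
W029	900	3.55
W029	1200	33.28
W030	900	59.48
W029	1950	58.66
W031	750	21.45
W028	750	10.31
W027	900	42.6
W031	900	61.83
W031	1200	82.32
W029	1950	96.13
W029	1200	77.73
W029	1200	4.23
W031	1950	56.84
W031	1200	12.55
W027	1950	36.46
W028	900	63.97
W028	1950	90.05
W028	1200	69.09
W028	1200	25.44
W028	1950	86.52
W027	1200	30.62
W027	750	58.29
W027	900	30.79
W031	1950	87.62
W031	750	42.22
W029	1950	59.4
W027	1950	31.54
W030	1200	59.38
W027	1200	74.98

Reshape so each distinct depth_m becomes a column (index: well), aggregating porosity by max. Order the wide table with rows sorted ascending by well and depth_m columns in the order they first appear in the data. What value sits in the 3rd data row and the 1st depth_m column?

96.13

With rows sorted ascending by well, row 3 is well=W029. depth_m columns in first-appearance order: 1950, 750, 1200, 900; column 1 is 1950.
Long rows with well=W029, depth_m=1950: max(58.66, 96.13, 59.4) = 96.13.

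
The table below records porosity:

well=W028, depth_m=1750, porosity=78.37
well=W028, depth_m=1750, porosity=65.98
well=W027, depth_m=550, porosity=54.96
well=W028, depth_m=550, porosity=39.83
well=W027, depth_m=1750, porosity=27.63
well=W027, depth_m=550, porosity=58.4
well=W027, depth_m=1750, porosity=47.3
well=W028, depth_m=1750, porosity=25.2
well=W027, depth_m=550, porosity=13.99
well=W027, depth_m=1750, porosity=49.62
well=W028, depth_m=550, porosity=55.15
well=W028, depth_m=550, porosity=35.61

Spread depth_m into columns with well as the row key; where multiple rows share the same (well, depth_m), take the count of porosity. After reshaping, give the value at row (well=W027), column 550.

3

Rows with well=W027 and depth_m=550: porosity values are 54.96, 58.4, 13.99.
3 rows match — count = 3.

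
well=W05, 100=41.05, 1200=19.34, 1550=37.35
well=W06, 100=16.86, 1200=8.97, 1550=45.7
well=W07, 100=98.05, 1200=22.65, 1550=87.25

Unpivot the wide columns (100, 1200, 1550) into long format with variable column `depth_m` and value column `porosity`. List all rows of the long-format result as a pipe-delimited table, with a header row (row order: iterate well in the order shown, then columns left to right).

Each (well, column) pair becomes one row: 3 × 3 = 9 rows.
For example, (W05, 100) → porosity=41.05.

| well | depth_m | porosity |
| W05 | 100 | 41.05 |
| W05 | 1200 | 19.34 |
| W05 | 1550 | 37.35 |
| W06 | 100 | 16.86 |
| W06 | 1200 | 8.97 |
| W06 | 1550 | 45.7 |
| W07 | 100 | 98.05 |
| W07 | 1200 | 22.65 |
| W07 | 1550 | 87.25 |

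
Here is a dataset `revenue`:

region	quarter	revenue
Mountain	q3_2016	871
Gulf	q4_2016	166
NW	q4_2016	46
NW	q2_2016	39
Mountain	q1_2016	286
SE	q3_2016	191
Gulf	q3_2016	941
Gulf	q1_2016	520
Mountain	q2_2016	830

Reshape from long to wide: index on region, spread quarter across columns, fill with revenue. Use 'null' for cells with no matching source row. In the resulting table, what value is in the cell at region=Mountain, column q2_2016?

830

The long row with region=Mountain, quarter=q2_2016 has revenue=830.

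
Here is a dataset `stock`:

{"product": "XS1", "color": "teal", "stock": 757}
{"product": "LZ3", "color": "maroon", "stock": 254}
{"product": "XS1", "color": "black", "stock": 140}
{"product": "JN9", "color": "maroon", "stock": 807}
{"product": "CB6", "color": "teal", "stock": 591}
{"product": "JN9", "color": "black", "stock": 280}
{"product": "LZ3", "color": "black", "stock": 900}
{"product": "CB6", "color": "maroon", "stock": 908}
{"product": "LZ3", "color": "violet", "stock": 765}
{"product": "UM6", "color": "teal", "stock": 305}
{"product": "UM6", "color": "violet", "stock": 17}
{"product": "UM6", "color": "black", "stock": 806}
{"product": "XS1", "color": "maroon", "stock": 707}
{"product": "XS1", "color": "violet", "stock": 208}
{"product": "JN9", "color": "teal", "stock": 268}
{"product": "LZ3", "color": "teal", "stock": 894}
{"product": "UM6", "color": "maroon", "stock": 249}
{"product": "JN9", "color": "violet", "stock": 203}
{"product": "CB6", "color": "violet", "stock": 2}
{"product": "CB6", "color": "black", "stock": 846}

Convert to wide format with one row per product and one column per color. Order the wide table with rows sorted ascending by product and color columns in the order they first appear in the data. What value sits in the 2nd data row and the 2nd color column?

807

With rows sorted ascending by product, row 2 is product=JN9. color columns in first-appearance order: teal, maroon, black, violet; column 2 is maroon.
Long rows with product=JN9, color=maroon: stock = 807.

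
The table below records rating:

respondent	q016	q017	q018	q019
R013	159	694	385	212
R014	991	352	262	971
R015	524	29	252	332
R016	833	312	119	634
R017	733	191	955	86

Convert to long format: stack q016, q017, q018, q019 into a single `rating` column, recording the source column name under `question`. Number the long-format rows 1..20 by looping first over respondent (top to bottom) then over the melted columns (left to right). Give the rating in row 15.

119

20 rows total (5 × 4). Row 15: index ⌊(15-1)/4⌋ = 3 into respondent → R016; (15-1) mod 4 = 2 into the melted columns → q018.
So row 15 is (R016, q018, 119); rating = 119.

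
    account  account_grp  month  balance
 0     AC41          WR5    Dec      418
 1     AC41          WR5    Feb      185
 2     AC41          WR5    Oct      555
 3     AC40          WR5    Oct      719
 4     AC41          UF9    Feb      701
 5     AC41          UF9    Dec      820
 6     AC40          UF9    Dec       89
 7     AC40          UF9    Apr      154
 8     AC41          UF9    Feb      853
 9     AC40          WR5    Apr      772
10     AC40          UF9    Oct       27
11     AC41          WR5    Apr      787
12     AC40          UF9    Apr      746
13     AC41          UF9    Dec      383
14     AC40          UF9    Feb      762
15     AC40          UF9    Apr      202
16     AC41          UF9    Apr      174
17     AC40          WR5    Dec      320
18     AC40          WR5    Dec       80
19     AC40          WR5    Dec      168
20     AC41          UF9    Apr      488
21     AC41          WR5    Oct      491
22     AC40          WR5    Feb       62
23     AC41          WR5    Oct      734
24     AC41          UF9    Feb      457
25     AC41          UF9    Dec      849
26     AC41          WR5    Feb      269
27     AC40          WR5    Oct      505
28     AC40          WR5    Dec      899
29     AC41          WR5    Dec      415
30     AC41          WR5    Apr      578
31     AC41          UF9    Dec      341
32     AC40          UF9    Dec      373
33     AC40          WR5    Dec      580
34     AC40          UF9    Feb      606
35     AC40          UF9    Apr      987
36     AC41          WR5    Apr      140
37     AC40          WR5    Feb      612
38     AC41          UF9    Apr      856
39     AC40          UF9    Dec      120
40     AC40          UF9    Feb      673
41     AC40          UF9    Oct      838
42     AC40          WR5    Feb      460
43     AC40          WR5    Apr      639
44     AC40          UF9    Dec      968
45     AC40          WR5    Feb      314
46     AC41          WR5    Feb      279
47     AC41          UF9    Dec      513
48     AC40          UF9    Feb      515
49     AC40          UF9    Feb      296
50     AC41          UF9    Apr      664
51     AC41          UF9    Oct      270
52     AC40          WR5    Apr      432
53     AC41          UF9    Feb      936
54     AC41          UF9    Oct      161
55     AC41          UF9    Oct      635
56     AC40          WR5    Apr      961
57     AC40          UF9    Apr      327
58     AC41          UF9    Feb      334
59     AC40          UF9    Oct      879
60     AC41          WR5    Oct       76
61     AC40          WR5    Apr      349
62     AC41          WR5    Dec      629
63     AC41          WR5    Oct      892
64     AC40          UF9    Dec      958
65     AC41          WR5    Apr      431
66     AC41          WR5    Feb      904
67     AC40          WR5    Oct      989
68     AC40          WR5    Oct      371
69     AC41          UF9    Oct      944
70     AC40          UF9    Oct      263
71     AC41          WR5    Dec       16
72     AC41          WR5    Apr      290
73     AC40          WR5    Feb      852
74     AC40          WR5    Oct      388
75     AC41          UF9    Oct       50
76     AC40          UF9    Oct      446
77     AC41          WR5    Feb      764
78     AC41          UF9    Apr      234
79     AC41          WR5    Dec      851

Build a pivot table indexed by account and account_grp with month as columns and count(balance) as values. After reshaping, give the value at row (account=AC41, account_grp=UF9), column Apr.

5

Rows with account=AC41, account_grp=UF9 and month=Apr: balance values are 174, 488, 856, 664, 234.
5 rows match — count = 5.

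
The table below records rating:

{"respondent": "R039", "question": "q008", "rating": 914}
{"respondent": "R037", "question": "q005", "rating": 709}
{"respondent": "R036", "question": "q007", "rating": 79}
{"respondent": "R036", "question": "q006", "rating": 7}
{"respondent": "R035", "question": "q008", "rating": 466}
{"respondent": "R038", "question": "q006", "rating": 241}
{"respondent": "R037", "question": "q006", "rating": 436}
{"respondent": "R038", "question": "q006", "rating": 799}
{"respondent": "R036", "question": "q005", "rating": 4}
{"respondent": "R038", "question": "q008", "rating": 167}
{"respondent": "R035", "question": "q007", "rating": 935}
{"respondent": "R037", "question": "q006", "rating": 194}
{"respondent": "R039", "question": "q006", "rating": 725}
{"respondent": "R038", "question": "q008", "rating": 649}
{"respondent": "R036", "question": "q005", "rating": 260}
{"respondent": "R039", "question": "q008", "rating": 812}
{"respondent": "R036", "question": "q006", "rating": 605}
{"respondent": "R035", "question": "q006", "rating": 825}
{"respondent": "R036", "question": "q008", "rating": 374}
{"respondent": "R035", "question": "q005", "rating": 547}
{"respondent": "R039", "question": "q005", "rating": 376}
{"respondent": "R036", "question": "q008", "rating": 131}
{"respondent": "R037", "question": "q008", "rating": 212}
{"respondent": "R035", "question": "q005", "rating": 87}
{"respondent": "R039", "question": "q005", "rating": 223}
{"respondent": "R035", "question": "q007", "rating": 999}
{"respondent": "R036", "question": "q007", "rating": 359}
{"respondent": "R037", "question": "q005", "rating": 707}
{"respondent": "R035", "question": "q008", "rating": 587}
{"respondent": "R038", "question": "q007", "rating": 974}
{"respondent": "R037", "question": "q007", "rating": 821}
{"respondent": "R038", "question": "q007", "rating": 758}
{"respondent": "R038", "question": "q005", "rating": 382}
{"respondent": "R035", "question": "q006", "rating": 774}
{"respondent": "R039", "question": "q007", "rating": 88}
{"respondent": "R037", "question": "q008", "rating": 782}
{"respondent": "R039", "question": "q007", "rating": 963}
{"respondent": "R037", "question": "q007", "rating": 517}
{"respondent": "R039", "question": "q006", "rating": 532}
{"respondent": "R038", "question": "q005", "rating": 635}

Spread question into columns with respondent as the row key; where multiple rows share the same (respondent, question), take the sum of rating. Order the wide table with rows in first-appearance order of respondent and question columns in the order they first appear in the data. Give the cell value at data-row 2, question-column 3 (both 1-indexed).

With rows in first-appearance order of respondent, row 2 is respondent=R037. question columns in first-appearance order: q008, q005, q007, q006; column 3 is q007.
Long rows with respondent=R037, question=q007: 821 + 517 = 1338.

1338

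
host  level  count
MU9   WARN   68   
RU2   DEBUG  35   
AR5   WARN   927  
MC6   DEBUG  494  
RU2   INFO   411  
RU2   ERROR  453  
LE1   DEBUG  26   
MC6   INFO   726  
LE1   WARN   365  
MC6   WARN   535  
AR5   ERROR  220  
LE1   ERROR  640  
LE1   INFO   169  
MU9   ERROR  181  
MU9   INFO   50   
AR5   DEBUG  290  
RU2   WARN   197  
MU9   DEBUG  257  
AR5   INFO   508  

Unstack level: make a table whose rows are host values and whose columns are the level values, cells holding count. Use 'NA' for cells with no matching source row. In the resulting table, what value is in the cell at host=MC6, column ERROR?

NA

No long-format row has host=MC6 and level=ERROR, so the cell is NA.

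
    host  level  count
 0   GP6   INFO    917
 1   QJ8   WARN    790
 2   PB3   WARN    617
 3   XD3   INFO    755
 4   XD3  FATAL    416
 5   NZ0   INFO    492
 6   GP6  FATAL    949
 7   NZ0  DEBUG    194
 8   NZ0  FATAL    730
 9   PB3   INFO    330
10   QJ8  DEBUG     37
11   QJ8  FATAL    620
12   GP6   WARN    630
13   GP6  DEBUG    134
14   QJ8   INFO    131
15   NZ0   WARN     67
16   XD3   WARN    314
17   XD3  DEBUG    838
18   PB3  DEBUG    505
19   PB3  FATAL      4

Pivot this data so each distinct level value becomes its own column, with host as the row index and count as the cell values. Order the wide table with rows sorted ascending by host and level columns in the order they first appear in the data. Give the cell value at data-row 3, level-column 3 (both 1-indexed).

With rows sorted ascending by host, row 3 is host=PB3. level columns in first-appearance order: INFO, WARN, FATAL, DEBUG; column 3 is FATAL.
Long rows with host=PB3, level=FATAL: count = 4.

4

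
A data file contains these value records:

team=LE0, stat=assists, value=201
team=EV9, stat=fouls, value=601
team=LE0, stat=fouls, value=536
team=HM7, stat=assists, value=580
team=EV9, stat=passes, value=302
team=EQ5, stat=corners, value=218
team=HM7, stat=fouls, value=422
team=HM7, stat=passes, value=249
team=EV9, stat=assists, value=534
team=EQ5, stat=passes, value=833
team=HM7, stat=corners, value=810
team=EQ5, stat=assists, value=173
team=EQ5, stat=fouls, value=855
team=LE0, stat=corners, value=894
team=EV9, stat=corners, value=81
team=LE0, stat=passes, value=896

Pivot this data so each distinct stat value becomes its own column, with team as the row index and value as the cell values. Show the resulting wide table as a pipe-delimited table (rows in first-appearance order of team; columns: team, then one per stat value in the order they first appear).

| team | assists | fouls | passes | corners |
| LE0 | 201 | 536 | 896 | 894 |
| EV9 | 534 | 601 | 302 | 81 |
| HM7 | 580 | 422 | 249 | 810 |
| EQ5 | 173 | 855 | 833 | 218 |

Columns: team plus the 4 distinct stat values (assists, fouls, passes, corners).
For example, row LE0 column assists takes value=201 from the long row (LE0, assists).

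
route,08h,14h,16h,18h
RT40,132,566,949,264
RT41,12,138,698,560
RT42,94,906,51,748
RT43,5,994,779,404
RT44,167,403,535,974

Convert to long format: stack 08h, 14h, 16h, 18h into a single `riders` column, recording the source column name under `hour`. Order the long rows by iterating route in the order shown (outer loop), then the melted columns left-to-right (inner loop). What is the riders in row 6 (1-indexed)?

138

20 rows total (5 × 4). Row 6: index ⌊(6-1)/4⌋ = 1 into route → RT41; (6-1) mod 4 = 1 into the melted columns → 14h.
So row 6 is (RT41, 14h, 138); riders = 138.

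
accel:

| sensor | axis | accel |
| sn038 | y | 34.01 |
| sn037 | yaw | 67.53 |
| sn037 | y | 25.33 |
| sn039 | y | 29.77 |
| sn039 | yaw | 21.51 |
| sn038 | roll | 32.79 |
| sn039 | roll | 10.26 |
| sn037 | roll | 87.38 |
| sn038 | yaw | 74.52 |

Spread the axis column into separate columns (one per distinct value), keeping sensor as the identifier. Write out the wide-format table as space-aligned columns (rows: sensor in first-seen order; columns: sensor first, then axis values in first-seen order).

Columns: sensor plus the 3 distinct axis values (y, yaw, roll).
For example, row sn038 column y takes accel=34.01 from the long row (sn038, y).

sensor  y      yaw    roll 
sn038   34.01  74.52  32.79
sn037   25.33  67.53  87.38
sn039   29.77  21.51  10.26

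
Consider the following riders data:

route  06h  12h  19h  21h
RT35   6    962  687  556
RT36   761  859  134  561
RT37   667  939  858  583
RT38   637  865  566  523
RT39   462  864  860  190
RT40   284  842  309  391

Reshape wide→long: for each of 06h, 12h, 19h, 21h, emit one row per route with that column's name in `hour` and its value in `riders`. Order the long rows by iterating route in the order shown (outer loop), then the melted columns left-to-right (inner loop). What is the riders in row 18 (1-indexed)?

24 rows total (6 × 4). Row 18: index ⌊(18-1)/4⌋ = 4 into route → RT39; (18-1) mod 4 = 1 into the melted columns → 12h.
So row 18 is (RT39, 12h, 864); riders = 864.

864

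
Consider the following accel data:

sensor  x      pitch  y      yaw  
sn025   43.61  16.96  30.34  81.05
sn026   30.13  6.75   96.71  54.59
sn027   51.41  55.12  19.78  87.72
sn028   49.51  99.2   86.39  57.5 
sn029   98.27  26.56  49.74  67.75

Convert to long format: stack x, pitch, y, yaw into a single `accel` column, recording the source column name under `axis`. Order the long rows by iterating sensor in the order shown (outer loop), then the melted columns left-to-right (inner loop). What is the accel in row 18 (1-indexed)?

20 rows total (5 × 4). Row 18: index ⌊(18-1)/4⌋ = 4 into sensor → sn029; (18-1) mod 4 = 1 into the melted columns → pitch.
So row 18 is (sn029, pitch, 26.56); accel = 26.56.

26.56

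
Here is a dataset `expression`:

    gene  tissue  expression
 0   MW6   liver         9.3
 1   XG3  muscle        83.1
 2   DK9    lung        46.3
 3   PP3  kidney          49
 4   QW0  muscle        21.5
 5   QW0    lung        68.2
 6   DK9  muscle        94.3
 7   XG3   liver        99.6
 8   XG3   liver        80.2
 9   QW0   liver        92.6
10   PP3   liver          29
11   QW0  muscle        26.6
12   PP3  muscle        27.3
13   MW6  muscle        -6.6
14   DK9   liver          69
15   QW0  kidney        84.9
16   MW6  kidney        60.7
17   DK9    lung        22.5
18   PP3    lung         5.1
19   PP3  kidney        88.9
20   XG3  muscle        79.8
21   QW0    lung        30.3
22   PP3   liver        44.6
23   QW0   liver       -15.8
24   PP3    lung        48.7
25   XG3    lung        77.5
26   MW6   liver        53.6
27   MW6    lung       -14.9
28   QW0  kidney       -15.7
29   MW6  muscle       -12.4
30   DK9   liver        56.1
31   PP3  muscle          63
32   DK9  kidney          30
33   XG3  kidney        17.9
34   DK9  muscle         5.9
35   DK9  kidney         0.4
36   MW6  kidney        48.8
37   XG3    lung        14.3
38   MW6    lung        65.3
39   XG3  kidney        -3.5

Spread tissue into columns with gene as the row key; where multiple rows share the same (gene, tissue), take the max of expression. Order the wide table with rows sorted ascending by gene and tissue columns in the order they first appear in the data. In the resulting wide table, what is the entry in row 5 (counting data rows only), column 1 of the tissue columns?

99.6

With rows sorted ascending by gene, row 5 is gene=XG3. tissue columns in first-appearance order: liver, muscle, lung, kidney; column 1 is liver.
Long rows with gene=XG3, tissue=liver: max(99.6, 80.2) = 99.6.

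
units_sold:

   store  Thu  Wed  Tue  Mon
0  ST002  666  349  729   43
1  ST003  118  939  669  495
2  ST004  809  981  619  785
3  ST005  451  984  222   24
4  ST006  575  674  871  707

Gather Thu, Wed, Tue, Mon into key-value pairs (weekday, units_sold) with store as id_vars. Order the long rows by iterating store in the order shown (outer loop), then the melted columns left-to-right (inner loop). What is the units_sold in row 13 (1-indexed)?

451

20 rows total (5 × 4). Row 13: index ⌊(13-1)/4⌋ = 3 into store → ST005; (13-1) mod 4 = 0 into the melted columns → Thu.
So row 13 is (ST005, Thu, 451); units_sold = 451.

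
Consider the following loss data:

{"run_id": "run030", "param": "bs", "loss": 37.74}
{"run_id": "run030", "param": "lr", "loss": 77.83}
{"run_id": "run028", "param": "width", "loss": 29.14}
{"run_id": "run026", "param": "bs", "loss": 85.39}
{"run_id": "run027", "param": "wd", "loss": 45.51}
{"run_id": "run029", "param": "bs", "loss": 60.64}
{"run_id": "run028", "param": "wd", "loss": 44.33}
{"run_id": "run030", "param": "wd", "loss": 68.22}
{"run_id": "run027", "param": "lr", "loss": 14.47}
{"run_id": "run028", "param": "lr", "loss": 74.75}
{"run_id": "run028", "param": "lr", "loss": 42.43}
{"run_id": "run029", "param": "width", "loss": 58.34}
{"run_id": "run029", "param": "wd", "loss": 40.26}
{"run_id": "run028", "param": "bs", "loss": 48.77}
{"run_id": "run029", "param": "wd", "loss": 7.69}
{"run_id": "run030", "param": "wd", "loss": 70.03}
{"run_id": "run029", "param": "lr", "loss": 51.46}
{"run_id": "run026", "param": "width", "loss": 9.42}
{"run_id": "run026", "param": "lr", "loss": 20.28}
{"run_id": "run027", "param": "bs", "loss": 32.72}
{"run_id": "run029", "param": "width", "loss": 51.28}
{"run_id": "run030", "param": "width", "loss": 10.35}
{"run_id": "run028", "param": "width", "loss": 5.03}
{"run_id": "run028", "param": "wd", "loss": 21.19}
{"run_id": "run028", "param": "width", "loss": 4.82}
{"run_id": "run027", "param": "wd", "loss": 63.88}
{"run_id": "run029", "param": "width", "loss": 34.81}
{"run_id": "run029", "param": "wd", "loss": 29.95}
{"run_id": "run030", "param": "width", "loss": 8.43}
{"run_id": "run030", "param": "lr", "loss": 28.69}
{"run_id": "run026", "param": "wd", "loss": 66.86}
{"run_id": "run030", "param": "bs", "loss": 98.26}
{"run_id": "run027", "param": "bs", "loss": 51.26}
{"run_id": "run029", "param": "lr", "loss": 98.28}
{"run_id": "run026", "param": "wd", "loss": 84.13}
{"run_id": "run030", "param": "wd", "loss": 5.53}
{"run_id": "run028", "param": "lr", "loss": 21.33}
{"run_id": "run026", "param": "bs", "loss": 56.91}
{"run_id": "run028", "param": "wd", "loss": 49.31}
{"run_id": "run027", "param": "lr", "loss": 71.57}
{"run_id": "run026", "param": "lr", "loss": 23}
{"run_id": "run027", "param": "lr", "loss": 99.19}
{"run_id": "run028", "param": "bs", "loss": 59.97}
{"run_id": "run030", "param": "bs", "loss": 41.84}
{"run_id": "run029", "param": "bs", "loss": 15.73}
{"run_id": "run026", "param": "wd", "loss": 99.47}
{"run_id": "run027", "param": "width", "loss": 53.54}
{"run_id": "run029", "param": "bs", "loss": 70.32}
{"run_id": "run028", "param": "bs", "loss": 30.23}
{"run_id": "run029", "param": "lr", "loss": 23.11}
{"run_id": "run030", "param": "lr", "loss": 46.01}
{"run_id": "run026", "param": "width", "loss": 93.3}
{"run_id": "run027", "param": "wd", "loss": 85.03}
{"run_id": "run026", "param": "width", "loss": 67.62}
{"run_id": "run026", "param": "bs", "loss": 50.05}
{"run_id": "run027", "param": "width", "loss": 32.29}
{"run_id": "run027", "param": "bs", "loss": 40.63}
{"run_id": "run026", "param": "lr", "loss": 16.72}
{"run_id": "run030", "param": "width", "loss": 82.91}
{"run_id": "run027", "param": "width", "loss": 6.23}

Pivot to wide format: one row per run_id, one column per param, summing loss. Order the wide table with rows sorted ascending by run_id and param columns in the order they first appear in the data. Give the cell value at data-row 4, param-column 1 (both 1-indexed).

With rows sorted ascending by run_id, row 4 is run_id=run029. param columns in first-appearance order: bs, lr, width, wd; column 1 is bs.
Long rows with run_id=run029, param=bs: 60.64 + 15.73 + 70.32 = 146.69.

146.69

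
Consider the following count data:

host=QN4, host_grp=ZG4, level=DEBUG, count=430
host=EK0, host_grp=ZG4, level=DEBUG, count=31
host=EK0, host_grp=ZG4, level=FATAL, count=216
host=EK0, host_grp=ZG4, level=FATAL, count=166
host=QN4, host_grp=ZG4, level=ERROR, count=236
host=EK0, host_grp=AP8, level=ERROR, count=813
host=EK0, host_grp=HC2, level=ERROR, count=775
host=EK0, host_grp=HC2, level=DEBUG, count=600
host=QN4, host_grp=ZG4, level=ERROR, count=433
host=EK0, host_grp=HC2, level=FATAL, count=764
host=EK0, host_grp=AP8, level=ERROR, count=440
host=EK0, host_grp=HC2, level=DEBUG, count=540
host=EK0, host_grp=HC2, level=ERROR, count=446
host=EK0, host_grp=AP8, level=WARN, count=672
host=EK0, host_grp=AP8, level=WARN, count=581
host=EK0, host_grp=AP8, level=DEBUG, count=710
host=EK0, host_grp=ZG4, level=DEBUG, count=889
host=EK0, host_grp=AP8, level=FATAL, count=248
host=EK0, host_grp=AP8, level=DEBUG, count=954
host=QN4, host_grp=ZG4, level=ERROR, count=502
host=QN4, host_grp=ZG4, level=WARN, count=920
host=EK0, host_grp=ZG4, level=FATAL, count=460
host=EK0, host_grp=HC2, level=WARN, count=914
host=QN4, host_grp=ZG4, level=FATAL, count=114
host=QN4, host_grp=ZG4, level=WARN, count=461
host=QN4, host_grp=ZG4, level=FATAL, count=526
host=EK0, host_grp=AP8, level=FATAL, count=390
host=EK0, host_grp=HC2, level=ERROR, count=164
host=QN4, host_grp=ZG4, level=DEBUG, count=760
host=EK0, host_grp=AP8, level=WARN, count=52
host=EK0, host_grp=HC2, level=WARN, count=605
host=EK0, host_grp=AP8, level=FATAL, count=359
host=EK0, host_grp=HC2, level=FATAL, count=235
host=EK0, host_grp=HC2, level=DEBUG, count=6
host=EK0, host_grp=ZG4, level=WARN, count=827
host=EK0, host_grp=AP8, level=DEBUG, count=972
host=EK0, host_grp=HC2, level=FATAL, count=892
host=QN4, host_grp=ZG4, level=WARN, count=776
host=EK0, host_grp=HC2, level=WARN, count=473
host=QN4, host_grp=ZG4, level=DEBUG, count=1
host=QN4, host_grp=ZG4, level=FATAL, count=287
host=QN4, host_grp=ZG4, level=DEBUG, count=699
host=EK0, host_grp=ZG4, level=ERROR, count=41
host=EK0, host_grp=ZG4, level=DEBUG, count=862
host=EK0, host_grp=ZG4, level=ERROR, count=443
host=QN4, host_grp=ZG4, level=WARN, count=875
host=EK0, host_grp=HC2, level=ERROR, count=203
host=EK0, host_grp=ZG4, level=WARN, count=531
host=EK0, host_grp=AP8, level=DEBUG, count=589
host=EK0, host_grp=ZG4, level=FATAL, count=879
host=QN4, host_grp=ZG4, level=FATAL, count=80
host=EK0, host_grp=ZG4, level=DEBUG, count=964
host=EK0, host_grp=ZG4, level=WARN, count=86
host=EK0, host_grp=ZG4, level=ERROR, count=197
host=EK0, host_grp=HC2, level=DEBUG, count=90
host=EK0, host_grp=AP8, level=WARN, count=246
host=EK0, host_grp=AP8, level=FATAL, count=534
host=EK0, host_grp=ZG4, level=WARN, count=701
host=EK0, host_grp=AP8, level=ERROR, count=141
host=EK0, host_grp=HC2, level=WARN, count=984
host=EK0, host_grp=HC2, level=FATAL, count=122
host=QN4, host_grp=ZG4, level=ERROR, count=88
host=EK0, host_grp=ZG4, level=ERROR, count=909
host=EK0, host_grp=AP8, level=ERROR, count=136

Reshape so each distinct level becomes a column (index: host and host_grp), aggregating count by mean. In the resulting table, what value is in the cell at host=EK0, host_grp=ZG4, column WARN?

536.25

Rows with host=EK0, host_grp=ZG4 and level=WARN: count values are 827, 531, 86, 701.
(827 + 531 + 86 + 701) / 4 = 536.25.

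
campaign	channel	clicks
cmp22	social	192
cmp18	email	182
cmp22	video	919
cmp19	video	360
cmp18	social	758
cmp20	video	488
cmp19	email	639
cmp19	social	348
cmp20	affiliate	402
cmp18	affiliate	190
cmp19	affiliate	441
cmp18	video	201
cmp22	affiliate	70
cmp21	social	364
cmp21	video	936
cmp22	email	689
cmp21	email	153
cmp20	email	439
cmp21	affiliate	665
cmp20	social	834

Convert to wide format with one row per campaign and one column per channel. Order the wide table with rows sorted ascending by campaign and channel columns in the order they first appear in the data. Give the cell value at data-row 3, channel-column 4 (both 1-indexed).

With rows sorted ascending by campaign, row 3 is campaign=cmp20. channel columns in first-appearance order: social, email, video, affiliate; column 4 is affiliate.
Long rows with campaign=cmp20, channel=affiliate: clicks = 402.

402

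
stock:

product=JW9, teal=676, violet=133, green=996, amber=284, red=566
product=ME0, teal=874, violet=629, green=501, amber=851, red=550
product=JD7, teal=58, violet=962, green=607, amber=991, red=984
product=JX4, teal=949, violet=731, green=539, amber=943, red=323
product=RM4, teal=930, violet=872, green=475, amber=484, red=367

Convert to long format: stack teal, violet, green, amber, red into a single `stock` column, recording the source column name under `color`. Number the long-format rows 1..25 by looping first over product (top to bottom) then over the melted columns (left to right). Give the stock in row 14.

25 rows total (5 × 5). Row 14: index ⌊(14-1)/5⌋ = 2 into product → JD7; (14-1) mod 5 = 3 into the melted columns → amber.
So row 14 is (JD7, amber, 991); stock = 991.

991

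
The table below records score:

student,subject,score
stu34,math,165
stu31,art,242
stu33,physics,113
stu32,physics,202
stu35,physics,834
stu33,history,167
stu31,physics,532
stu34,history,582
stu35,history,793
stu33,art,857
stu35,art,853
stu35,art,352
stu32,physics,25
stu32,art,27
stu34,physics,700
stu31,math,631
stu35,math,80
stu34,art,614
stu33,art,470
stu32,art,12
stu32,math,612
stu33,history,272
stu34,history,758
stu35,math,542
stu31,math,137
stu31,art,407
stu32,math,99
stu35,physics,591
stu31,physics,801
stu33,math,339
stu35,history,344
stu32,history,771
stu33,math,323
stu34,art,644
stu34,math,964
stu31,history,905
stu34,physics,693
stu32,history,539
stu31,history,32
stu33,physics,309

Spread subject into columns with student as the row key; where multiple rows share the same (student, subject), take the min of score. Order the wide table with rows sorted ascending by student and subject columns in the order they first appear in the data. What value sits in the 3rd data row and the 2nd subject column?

470

With rows sorted ascending by student, row 3 is student=stu33. subject columns in first-appearance order: math, art, physics, history; column 2 is art.
Long rows with student=stu33, subject=art: min(857, 470) = 470.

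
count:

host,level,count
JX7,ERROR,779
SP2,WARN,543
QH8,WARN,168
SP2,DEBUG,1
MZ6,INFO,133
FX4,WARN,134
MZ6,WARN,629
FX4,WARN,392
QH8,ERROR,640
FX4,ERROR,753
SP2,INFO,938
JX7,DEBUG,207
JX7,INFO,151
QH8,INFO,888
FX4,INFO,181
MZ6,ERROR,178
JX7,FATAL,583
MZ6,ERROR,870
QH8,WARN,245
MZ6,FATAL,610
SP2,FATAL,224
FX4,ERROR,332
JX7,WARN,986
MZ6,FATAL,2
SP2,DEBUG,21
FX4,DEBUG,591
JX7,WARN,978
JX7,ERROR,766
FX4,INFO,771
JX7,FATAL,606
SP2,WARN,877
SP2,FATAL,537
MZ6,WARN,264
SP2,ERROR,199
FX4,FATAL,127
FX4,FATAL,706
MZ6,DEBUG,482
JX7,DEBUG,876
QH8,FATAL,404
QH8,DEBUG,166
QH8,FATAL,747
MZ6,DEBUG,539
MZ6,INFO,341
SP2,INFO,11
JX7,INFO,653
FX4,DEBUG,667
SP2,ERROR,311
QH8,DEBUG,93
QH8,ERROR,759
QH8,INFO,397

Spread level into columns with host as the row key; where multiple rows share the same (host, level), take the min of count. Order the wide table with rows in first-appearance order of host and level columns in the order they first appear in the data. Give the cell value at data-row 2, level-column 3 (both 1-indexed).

With rows in first-appearance order of host, row 2 is host=SP2. level columns in first-appearance order: ERROR, WARN, DEBUG, INFO, FATAL; column 3 is DEBUG.
Long rows with host=SP2, level=DEBUG: min(1, 21) = 1.

1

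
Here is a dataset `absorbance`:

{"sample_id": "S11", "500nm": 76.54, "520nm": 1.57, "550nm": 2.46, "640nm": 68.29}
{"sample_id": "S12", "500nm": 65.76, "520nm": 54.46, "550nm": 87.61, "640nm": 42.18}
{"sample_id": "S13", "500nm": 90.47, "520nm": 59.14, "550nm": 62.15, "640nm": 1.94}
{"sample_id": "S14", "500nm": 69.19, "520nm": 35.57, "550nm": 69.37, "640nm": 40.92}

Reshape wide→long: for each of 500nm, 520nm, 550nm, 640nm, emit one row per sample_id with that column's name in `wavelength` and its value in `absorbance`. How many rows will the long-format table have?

16

4 sample_id values × 4 melted columns = 16 rows.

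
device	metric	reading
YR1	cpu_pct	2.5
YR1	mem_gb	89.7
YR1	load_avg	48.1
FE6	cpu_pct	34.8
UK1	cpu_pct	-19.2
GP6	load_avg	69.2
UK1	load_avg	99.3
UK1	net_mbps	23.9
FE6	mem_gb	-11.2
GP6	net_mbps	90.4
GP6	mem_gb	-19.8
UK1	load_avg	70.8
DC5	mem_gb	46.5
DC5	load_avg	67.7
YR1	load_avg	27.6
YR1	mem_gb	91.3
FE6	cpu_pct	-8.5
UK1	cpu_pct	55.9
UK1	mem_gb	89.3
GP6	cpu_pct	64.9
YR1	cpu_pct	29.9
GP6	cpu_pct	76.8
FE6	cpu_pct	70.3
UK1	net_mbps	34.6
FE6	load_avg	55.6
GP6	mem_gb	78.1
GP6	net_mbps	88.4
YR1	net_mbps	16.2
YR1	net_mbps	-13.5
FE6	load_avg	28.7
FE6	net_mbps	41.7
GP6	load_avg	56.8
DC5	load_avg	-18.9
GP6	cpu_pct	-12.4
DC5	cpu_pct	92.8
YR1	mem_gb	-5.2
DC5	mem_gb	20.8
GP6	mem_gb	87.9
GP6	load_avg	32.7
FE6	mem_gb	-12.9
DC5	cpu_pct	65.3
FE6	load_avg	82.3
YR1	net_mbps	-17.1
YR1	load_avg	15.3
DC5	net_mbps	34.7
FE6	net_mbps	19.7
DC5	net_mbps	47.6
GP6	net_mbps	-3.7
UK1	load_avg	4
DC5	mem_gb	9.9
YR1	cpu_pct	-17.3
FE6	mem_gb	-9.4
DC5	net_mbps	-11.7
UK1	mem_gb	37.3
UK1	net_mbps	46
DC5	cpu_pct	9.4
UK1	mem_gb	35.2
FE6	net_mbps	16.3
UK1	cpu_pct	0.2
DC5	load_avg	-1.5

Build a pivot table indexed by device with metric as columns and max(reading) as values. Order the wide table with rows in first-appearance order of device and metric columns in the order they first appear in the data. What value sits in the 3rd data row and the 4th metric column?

With rows in first-appearance order of device, row 3 is device=UK1. metric columns in first-appearance order: cpu_pct, mem_gb, load_avg, net_mbps; column 4 is net_mbps.
Long rows with device=UK1, metric=net_mbps: max(23.9, 34.6, 46) = 46.

46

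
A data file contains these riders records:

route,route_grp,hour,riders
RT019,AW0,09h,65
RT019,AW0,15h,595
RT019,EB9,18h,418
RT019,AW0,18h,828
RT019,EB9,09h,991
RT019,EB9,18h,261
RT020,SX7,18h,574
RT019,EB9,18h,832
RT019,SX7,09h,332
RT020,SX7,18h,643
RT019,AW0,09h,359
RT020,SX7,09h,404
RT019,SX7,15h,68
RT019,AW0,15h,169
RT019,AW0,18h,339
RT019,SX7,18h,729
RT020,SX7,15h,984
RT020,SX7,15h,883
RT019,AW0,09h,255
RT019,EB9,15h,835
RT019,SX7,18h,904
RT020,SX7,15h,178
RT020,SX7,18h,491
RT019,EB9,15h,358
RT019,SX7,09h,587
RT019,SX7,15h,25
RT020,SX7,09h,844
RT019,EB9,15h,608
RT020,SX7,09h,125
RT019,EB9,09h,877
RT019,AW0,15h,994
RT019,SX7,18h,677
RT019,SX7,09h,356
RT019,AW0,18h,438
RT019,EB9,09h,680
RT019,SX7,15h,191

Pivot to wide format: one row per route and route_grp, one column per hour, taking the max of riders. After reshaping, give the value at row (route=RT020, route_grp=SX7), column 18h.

643

Rows with route=RT020, route_grp=SX7 and hour=18h: riders values are 574, 643, 491.
max(574, 643, 491) = 643.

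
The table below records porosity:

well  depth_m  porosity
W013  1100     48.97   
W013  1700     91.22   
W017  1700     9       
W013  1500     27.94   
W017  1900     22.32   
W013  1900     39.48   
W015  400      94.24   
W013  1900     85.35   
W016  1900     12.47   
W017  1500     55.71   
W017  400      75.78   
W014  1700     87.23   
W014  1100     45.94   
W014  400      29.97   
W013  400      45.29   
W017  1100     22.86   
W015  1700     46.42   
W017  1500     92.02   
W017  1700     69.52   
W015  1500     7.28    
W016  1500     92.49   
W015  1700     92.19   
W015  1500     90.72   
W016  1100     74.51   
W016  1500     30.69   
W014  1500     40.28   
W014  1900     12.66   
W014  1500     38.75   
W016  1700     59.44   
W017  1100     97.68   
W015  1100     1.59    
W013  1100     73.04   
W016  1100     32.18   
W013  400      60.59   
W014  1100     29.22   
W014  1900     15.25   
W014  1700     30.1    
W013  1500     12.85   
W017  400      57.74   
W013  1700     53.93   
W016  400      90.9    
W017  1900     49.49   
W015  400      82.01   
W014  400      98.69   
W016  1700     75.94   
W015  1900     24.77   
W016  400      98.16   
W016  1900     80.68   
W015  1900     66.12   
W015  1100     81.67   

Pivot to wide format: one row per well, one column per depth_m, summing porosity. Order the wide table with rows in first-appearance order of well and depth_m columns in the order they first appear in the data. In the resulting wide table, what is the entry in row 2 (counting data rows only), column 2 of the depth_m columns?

78.52

With rows in first-appearance order of well, row 2 is well=W017. depth_m columns in first-appearance order: 1100, 1700, 1500, 1900, 400; column 2 is 1700.
Long rows with well=W017, depth_m=1700: 9 + 69.52 = 78.52.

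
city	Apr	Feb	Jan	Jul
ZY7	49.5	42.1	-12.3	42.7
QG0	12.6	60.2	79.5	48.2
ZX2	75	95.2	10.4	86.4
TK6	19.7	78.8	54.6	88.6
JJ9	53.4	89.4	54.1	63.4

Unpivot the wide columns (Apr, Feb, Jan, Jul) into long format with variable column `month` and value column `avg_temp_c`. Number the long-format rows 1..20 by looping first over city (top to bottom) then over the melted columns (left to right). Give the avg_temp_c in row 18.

20 rows total (5 × 4). Row 18: index ⌊(18-1)/4⌋ = 4 into city → JJ9; (18-1) mod 4 = 1 into the melted columns → Feb.
So row 18 is (JJ9, Feb, 89.4); avg_temp_c = 89.4.

89.4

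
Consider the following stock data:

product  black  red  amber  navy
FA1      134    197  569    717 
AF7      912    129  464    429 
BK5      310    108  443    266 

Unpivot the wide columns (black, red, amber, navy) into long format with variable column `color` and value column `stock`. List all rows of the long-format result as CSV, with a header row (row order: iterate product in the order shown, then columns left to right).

Each (product, column) pair becomes one row: 3 × 4 = 12 rows.
For example, (FA1, black) → stock=134.

product,color,stock
FA1,black,134
FA1,red,197
FA1,amber,569
FA1,navy,717
AF7,black,912
AF7,red,129
AF7,amber,464
AF7,navy,429
BK5,black,310
BK5,red,108
BK5,amber,443
BK5,navy,266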